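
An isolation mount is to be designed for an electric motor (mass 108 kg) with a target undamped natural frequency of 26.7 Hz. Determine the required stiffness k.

3040000 N/m

ω_n = 2πf_n = 2π × 26.7 = 167.8 rad/s.
k = m·ω_n² = 108 × 167.8² = 108 × 28140 = 3040000 N/m.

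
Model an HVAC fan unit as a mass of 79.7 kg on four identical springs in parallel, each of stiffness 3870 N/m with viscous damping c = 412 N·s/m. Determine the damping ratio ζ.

0.185

Parallel springs add: k_eq = 4 × 3870 = 15480 N/m.
ω_n = √(k_eq/m) = √(15480/79.7) = 13.94 rad/s.
Critical damping c_c = 2√(k_eq·m) = 2√(15480 × 79.7) = 2221 N·s/m, so ζ = c/c_c = 412/2221 = 0.1855.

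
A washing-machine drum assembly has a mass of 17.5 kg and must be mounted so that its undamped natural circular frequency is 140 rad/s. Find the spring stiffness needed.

343000 N/m

k = m·ω_n² = 17.5 × 140.0² = 17.5 × 19600 = 343000 N/m.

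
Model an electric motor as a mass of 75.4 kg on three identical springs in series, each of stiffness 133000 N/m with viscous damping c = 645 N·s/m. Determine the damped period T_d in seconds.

Series springs: 1/k_eq = 3/133000, so k_eq = 133000/3 = 44330 N/m.
ω_n = √(k_eq/m) = √(44330/75.4) = 24.25 rad/s.
Critical damping c_c = 2√(k_eq·m) = 2√(44330 × 75.4) = 3657 N·s/m, so ζ = c/c_c = 645/3657 = 0.1764.
ω_d = ω_n√(1 − ζ²) = 24.25 × √(1 − 0.0311) = 23.87 rad/s.
T_d = 2π/ω_d = 0.2632 s.

0.263 s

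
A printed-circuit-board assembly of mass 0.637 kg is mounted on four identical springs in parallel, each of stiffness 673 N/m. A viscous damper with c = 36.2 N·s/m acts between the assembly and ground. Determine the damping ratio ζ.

Parallel springs add: k_eq = 4 × 673 = 2692 N/m.
ω_n = √(k_eq/m) = √(2692/0.637) = 65.01 rad/s.
Critical damping c_c = 2√(k_eq·m) = 2√(2692 × 0.637) = 82.82 N·s/m, so ζ = c/c_c = 36.2/82.82 = 0.4371.

0.437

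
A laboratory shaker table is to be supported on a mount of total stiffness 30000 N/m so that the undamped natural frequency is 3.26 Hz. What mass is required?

ω_n = 2πf_n = 2π × 3.26 = 20.48 rad/s.
m = k/ω_n² = 30000/20.48² = 30000/419.6 = 71.50 kg.

71.5 kg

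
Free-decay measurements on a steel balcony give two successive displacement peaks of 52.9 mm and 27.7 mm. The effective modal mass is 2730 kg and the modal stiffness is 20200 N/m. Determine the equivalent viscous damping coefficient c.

Logarithmic decrement δ = (1/n)·ln(x₀/x_n) = (1/1)·ln(52.9/27.7) = (1/1)·ln(1.910) = 0.6470.
ζ = δ/√(4π² + δ²) = 0.6470/√(39.48 + 0.419) = 0.6470/6.316 = 0.1024.
c = ζ · 2√(km) = 0.1024 × 2√(20200 × 2730) = 0.1024 × 14850 = 1521 N·s/m.

1520 N·s/m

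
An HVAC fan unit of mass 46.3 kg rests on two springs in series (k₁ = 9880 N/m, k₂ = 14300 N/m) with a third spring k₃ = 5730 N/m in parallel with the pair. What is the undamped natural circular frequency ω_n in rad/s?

15.8 rad/s

Series pair: k_s = k₁k₂/(k₁+k₂) = (9880)(14300)/(9880 + 14300) = 5843 N/m. In parallel with k₃: k_eq = 5843 + 5730 = 11570 N/m.
ω_n = √(k_eq/m) = √(11570/46.3) = √250.0 = 15.81 rad/s.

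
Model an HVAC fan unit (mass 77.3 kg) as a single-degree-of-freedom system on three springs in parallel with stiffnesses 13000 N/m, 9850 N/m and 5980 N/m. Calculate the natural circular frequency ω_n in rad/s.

19.3 rad/s

Parallel springs add: k_eq = 13000 + 9850 + 5980 = 28830 N/m.
ω_n = √(k_eq/m) = √(28830/77.3) = √373.0 = 19.31 rad/s.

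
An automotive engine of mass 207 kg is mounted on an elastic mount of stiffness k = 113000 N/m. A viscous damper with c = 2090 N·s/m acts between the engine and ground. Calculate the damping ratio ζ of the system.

0.216

ω_n = √(k/m) = √(113000/207) = 23.36 rad/s.
Critical damping c_c = 2√(k·m) = 2√(113000 × 207) = 9673 N·s/m, so ζ = c/c_c = 2090/9673 = 0.2161.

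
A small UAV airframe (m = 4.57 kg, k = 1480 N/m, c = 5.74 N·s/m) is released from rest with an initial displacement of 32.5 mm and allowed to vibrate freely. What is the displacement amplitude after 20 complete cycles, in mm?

ζ = c/(2√(km)) = 5.74/(2√(1480 × 4.57)) = 5.74/164.5 = 0.03490.
Logarithmic decrement δ = 2πζ/√(1 − ζ²) = 2π × 0.03490/√(1 − 0.00122) = 0.2194.
After n cycles, x_n/x₀ = e^(−nδ), so x_20 = 32.5 × e^(−20 × 0.2194) = 32.5 × 0.01243 = 0.4038 mm.

0.404 mm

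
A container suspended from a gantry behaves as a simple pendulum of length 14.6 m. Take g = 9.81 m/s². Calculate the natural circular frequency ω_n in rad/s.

0.820 rad/s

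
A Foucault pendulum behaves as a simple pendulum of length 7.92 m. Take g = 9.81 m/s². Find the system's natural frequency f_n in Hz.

0.177 Hz

For a simple pendulum ω_n = √(g/L) = √(9.81/7.92) = √1.239 = 1.113 rad/s.
f_n = ω_n/(2π) = 1.113/6.283 = 0.1771 Hz.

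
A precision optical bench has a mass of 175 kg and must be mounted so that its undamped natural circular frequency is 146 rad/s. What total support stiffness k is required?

3730000 N/m

k = m·ω_n² = 175 × 146.0² = 175 × 21320 = 3730000 N/m.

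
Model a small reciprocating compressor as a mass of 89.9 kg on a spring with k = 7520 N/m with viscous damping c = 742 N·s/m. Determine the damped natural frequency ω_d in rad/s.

8.16 rad/s

ω_n = √(k/m) = √(7520/89.9) = 9.146 rad/s.
Critical damping c_c = 2√(k·m) = 2√(7520 × 89.9) = 1644 N·s/m, so ζ = c/c_c = 742/1644 = 0.4512.
ω_d = ω_n√(1 − ζ²) = 9.146 × √(1 − 0.204) = 8.162 rad/s.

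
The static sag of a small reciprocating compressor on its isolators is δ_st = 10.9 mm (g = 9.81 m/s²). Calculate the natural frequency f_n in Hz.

4.77 Hz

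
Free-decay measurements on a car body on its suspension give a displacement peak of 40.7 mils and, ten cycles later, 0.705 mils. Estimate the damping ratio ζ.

0.0644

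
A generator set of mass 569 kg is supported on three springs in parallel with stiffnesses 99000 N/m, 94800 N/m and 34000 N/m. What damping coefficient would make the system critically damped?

Parallel springs add: k_eq = 99000 + 94800 + 34000 = 227800 N/m.
c_c = 2√(k_eq·m) = 2√(227800 × 569) = 2 × 11380 = 22770 N·s/m.

22800 N·s/m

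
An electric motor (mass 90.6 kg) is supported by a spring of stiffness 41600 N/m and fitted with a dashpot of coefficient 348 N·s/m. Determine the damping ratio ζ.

0.0896

ω_n = √(k/m) = √(41600/90.6) = 21.43 rad/s.
Critical damping c_c = 2√(k·m) = 2√(41600 × 90.6) = 3883 N·s/m, so ζ = c/c_c = 348/3883 = 0.08963.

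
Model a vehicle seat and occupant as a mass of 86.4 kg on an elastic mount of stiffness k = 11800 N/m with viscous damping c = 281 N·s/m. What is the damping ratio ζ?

0.139

ω_n = √(k/m) = √(11800/86.4) = 11.69 rad/s.
Critical damping c_c = 2√(k·m) = 2√(11800 × 86.4) = 2019 N·s/m, so ζ = c/c_c = 281/2019 = 0.1391.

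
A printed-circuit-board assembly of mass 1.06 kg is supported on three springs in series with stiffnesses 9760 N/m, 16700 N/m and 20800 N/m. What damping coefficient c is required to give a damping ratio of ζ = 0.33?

Series springs: 1/k_eq = 1/9760 + 1/16700 + 1/20800 = 0.0002104, so k_eq = 4752 N/m.
c_c = 2√(k_eq·m) = 2√(4752 × 1.06) = 142.0 N·s/m.
c = ζ·c_c = 0.33 × 142.0 = 46.84 N·s/m.

46.8 N·s/m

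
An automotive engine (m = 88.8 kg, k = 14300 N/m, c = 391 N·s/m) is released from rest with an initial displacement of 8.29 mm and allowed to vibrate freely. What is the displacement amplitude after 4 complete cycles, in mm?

0.0990 mm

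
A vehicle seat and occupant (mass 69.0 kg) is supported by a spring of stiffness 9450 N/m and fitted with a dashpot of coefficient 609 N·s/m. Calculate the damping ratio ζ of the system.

ω_n = √(k/m) = √(9450/69.0) = 11.70 rad/s.
Critical damping c_c = 2√(k·m) = 2√(9450 × 69.0) = 1615 N·s/m, so ζ = c/c_c = 609/1615 = 0.3771.

0.377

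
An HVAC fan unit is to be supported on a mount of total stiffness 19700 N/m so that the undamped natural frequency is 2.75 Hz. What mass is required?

ω_n = 2πf_n = 2π × 2.75 = 17.28 rad/s.
m = k/ω_n² = 19700/17.28² = 19700/298.6 = 65.98 kg.

66.0 kg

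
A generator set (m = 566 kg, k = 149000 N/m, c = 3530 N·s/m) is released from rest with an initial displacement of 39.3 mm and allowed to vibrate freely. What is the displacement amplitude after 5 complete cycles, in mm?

ζ = c/(2√(km)) = 3530/(2√(149000 × 566)) = 3530/18370 = 0.1922.
Logarithmic decrement δ = 2πζ/√(1 − ζ²) = 2π × 0.1922/√(1 − 0.0369) = 1.231.
After n cycles, x_n/x₀ = e^(−nδ), so x_5 = 39.3 × e^(−5 × 1.231) = 39.3 × 0.002128 = 0.08362 mm.

0.0836 mm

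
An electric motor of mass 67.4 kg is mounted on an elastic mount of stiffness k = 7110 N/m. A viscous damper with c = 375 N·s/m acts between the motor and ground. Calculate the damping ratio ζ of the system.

ω_n = √(k/m) = √(7110/67.4) = 10.27 rad/s.
Critical damping c_c = 2√(k·m) = 2√(7110 × 67.4) = 1385 N·s/m, so ζ = c/c_c = 375/1385 = 0.2709.

0.271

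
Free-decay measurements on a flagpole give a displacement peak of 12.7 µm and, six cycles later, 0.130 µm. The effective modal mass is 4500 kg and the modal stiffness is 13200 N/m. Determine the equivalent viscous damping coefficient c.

1860 N·s/m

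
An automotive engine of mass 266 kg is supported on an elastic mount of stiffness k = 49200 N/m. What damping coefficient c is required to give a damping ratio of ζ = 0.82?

5930 N·s/m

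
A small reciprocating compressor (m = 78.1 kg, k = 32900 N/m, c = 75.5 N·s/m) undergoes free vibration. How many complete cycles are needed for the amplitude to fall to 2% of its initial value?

27 cycles

ζ = c/(2√(km)) = 75.5/(2√(32900 × 78.1)) = 75.5/3206 = 0.02355.
Logarithmic decrement δ = 2πζ/√(1 − ζ²) = 2π × 0.02355/√(1 − 0.000555) = 0.1480.
x_n/x₀ = e^(−nδ) ≤ 0.02; take ln: n ≥ ln(1/0.02)/δ = 3.912/0.1480 = 26.43.
So 27 complete cycles are required.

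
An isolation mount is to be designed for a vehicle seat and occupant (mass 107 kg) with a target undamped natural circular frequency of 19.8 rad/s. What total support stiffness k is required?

41900 N/m

k = m·ω_n² = 107 × 19.80² = 107 × 392.0 = 41950 N/m.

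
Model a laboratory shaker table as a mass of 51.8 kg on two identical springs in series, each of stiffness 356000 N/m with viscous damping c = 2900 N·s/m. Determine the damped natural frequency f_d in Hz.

8.20 Hz

Series springs: 1/k_eq = 2/356000, so k_eq = 356000/2 = 178000 N/m.
ω_n = √(k_eq/m) = √(178000/51.8) = 58.62 rad/s.
Critical damping c_c = 2√(k_eq·m) = 2√(178000 × 51.8) = 6073 N·s/m, so ζ = c/c_c = 2900/6073 = 0.4775.
ω_d = ω_n√(1 − ζ²) = 58.62 × √(1 − 0.228) = 51.50 rad/s.
f_d = ω_d/(2π) = 8.197 Hz.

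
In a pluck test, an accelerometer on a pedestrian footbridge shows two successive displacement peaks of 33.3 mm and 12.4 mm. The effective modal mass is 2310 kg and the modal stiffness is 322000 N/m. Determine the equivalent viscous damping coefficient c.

Logarithmic decrement δ = (1/n)·ln(x₀/x_n) = (1/1)·ln(33.3/12.4) = (1/1)·ln(2.685) = 0.9879.
ζ = δ/√(4π² + δ²) = 0.9879/√(39.48 + 0.976) = 0.9879/6.360 = 0.1553.
c = ζ · 2√(km) = 0.1553 × 2√(322000 × 2310) = 0.1553 × 54550 = 8472 N·s/m.

8470 N·s/m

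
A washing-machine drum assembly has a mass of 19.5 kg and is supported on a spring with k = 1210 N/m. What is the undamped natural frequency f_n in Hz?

1.25 Hz

ω_n = √(k/m) = √(1210/19.5) = √62.05 = 7.877 rad/s.
f_n = ω_n/(2π) = 7.877/6.283 = 1.254 Hz.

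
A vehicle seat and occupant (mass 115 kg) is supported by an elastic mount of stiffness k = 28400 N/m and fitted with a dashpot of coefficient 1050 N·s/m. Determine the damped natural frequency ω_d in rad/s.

15.0 rad/s

ω_n = √(k/m) = √(28400/115) = 15.71 rad/s.
Critical damping c_c = 2√(k·m) = 2√(28400 × 115) = 3614 N·s/m, so ζ = c/c_c = 1050/3614 = 0.2905.
ω_d = ω_n√(1 − ζ²) = 15.71 × √(1 − 0.0844) = 15.04 rad/s.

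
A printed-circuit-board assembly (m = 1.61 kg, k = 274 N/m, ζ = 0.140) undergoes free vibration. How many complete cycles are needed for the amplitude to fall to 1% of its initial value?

Logarithmic decrement δ = 2πζ/√(1 − ζ²) = 2π × 0.1400/√(1 − 0.0196) = 0.8884.
x_n/x₀ = e^(−nδ) ≤ 0.01; take ln: n ≥ ln(1/0.01)/δ = 4.605/0.8884 = 5.184.
So 6 complete cycles are required.

6 cycles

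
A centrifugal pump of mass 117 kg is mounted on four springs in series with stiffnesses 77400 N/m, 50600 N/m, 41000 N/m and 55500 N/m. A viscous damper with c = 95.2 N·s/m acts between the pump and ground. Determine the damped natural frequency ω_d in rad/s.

10.7 rad/s

Series springs: 1/k_eq = 1/77400 + 1/50600 + 1/41000 + 1/55500 = 7.509×10^-5, so k_eq = 13320 N/m.
ω_n = √(k_eq/m) = √(13320/117) = 10.67 rad/s.
Critical damping c_c = 2√(k_eq·m) = 2√(13320 × 117) = 2496 N·s/m, so ζ = c/c_c = 95.2/2496 = 0.03813.
ω_d = ω_n√(1 − ζ²) = 10.67 × √(1 − 0.00145) = 10.66 rad/s.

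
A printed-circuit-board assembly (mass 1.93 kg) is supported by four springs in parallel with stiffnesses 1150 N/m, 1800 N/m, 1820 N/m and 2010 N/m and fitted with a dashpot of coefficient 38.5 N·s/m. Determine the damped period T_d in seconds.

0.108 s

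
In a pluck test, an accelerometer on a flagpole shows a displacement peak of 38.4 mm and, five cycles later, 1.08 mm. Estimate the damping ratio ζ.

Logarithmic decrement δ = (1/n)·ln(x₀/x_n) = (1/5)·ln(38.4/1.08) = (1/5)·ln(35.56) = 0.7142.
ζ = δ/√(4π² + δ²) = 0.7142/√(39.48 + 0.510) = 0.7142/6.324 = 0.1129.

0.113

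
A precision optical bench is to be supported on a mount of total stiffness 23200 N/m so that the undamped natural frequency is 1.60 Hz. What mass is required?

ω_n = 2πf_n = 2π × 1.60 = 10.05 rad/s.
m = k/ω_n² = 23200/10.05² = 23200/101.1 = 229.6 kg.

230 kg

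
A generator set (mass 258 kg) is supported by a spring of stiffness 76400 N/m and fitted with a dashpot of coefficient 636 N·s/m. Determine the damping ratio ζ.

ω_n = √(k/m) = √(76400/258) = 17.21 rad/s.
Critical damping c_c = 2√(k·m) = 2√(76400 × 258) = 8879 N·s/m, so ζ = c/c_c = 636/8879 = 0.07163.

0.0716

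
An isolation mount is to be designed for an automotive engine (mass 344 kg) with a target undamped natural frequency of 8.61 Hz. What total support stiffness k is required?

ω_n = 2πf_n = 2π × 8.61 = 54.10 rad/s.
k = m·ω_n² = 344 × 54.10² = 344 × 2927 = 1007000 N/m.

1010000 N/m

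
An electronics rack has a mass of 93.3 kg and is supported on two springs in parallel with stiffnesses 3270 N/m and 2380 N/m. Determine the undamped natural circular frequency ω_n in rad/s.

Parallel springs add: k_eq = 3270 + 2380 = 5650 N/m.
ω_n = √(k_eq/m) = √(5650/93.3) = √60.56 = 7.782 rad/s.

7.78 rad/s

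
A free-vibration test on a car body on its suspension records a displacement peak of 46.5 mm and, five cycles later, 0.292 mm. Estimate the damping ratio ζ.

0.159

Logarithmic decrement δ = (1/n)·ln(x₀/x_n) = (1/5)·ln(46.5/0.292) = (1/5)·ln(159.2) = 1.014.
ζ = δ/√(4π² + δ²) = 1.014/√(39.48 + 1.03) = 1.014/6.364 = 0.1593.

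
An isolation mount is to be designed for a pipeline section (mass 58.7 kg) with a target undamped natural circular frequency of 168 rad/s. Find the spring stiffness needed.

k = m·ω_n² = 58.7 × 168.0² = 58.7 × 28220 = 1657000 N/m.

1660000 N/m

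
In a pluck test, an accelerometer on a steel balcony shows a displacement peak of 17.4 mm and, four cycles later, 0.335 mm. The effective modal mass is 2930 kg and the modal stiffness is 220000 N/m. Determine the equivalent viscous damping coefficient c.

7880 N·s/m

Logarithmic decrement δ = (1/n)·ln(x₀/x_n) = (1/4)·ln(17.4/0.335) = (1/4)·ln(51.94) = 0.9875.
ζ = δ/√(4π² + δ²) = 0.9875/√(39.48 + 0.975) = 0.9875/6.360 = 0.1553.
c = ζ · 2√(km) = 0.1553 × 2√(220000 × 2930) = 0.1553 × 50780 = 7884 N·s/m.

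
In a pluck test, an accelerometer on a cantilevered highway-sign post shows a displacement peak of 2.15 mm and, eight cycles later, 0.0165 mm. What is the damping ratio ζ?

0.0964

Logarithmic decrement δ = (1/n)·ln(x₀/x_n) = (1/8)·ln(2.15/0.0165) = (1/8)·ln(130.3) = 0.6087.
ζ = δ/√(4π² + δ²) = 0.6087/√(39.48 + 0.371) = 0.6087/6.313 = 0.09643.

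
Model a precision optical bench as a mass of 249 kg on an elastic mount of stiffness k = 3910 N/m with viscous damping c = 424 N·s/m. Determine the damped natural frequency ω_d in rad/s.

ω_n = √(k/m) = √(3910/249) = 3.963 rad/s.
Critical damping c_c = 2√(k·m) = 2√(3910 × 249) = 1973 N·s/m, so ζ = c/c_c = 424/1973 = 0.2149.
ω_d = ω_n√(1 − ζ²) = 3.963 × √(1 − 0.0462) = 3.870 rad/s.

3.87 rad/s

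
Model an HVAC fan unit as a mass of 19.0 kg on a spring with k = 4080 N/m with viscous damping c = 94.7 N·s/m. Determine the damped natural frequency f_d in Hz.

2.30 Hz

ω_n = √(k/m) = √(4080/19.0) = 14.65 rad/s.
Critical damping c_c = 2√(k·m) = 2√(4080 × 19.0) = 556.8 N·s/m, so ζ = c/c_c = 94.7/556.8 = 0.1701.
ω_d = ω_n√(1 − ζ²) = 14.65 × √(1 − 0.0289) = 14.44 rad/s.
f_d = ω_d/(2π) = 2.298 Hz.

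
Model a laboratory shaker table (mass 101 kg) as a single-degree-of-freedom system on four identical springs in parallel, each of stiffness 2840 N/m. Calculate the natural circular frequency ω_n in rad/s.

10.6 rad/s

Parallel springs add: k_eq = 4 × 2840 = 11360 N/m.
ω_n = √(k_eq/m) = √(11360/101) = √112.5 = 10.61 rad/s.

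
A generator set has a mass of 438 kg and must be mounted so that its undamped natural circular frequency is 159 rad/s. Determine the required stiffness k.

11100000 N/m

k = m·ω_n² = 438 × 159.0² = 438 × 25280 = 11070000 N/m.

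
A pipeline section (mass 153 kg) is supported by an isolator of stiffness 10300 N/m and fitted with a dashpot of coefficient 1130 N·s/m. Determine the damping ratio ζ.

ω_n = √(k/m) = √(10300/153) = 8.205 rad/s.
Critical damping c_c = 2√(k·m) = 2√(10300 × 153) = 2511 N·s/m, so ζ = c/c_c = 1130/2511 = 0.4501.

0.450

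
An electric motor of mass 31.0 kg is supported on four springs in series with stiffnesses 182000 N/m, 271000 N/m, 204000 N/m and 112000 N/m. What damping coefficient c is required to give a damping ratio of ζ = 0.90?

2090 N·s/m

Series springs: 1/k_eq = 1/182000 + 1/271000 + 1/204000 + 1/112000 = 2.302×10^-5, so k_eq = 43450 N/m.
c_c = 2√(k_eq·m) = 2√(43450 × 31.0) = 2321 N·s/m.
c = ζ·c_c = 0.90 × 2321 = 2089 N·s/m.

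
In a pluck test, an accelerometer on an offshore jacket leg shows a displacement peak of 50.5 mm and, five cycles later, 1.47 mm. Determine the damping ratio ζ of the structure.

0.112

Logarithmic decrement δ = (1/n)·ln(x₀/x_n) = (1/5)·ln(50.5/1.47) = (1/5)·ln(34.35) = 0.7073.
ζ = δ/√(4π² + δ²) = 0.7073/√(39.48 + 0.500) = 0.7073/6.323 = 0.1119.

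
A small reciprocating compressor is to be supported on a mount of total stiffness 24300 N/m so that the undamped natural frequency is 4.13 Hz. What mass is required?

ω_n = 2πf_n = 2π × 4.13 = 25.95 rad/s.
m = k/ω_n² = 24300/25.95² = 24300/673.4 = 36.09 kg.

36.1 kg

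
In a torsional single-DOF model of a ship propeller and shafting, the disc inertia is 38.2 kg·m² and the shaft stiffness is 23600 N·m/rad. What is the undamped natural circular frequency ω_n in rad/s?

ω_n = √(k_t/J) = √(23600/38.2) = √617.8 = 24.86 rad/s.

24.9 rad/s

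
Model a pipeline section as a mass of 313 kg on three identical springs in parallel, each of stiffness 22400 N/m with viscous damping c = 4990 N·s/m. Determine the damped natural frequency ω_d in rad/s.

12.3 rad/s

Parallel springs add: k_eq = 3 × 22400 = 67200 N/m.
ω_n = √(k_eq/m) = √(67200/313) = 14.65 rad/s.
Critical damping c_c = 2√(k_eq·m) = 2√(67200 × 313) = 9172 N·s/m, so ζ = c/c_c = 4990/9172 = 0.5440.
ω_d = ω_n√(1 − ζ²) = 14.65 × √(1 − 0.296) = 12.29 rad/s.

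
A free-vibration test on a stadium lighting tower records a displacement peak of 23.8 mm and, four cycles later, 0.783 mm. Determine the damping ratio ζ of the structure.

0.135

Logarithmic decrement δ = (1/n)·ln(x₀/x_n) = (1/4)·ln(23.8/0.783) = (1/4)·ln(30.40) = 0.8536.
ζ = δ/√(4π² + δ²) = 0.8536/√(39.48 + 0.729) = 0.8536/6.341 = 0.1346.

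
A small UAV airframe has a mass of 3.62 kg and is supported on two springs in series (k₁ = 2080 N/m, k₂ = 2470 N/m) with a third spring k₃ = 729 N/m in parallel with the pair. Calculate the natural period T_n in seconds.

0.277 s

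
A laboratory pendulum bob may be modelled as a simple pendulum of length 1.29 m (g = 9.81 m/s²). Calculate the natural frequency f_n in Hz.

0.439 Hz

For a simple pendulum ω_n = √(g/L) = √(9.81/1.29) = √7.605 = 2.758 rad/s.
f_n = ω_n/(2π) = 2.758/6.283 = 0.4389 Hz.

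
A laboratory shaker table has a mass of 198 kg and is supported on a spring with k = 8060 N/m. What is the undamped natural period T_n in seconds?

ω_n = √(k/m) = √(8060/198) = √40.71 = 6.380 rad/s.
T_n = 2π/ω_n = 6.283/6.380 = 0.9848 s.

0.985 s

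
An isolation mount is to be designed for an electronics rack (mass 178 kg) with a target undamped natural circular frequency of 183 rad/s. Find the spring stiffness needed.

k = m·ω_n² = 178 × 183.0² = 178 × 33490 = 5961000 N/m.

5960000 N/m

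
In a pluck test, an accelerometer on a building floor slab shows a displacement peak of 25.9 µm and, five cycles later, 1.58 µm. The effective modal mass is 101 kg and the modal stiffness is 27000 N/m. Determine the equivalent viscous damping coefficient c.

Logarithmic decrement δ = (1/n)·ln(x₀/x_n) = (1/5)·ln(25.9/1.58) = (1/5)·ln(16.39) = 0.5594.
ζ = δ/√(4π² + δ²) = 0.5594/√(39.48 + 0.313) = 0.5594/6.308 = 0.08867.
c = ζ · 2√(km) = 0.08867 × 2√(27000 × 101) = 0.08867 × 3303 = 292.9 N·s/m.

293 N·s/m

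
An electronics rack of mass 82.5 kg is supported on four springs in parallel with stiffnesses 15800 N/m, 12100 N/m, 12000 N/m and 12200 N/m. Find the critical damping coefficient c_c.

Parallel springs add: k_eq = 15800 + 12100 + 12000 + 12200 = 52100 N/m.
c_c = 2√(k_eq·m) = 2√(52100 × 82.5) = 2 × 2073 = 4146 N·s/m.

4150 N·s/m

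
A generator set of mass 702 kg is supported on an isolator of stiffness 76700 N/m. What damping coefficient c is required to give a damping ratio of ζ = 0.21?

c_c = 2√(k·m) = 2√(76700 × 702) = 14680 N·s/m.
c = ζ·c_c = 0.21 × 14680 = 3082 N·s/m.

3080 N·s/m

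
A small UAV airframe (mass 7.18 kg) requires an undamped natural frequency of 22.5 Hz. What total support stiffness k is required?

ω_n = 2πf_n = 2π × 22.5 = 141.4 rad/s.
k = m·ω_n² = 7.18 × 141.4² = 7.18 × 19990 = 143500 N/m.

143000 N/m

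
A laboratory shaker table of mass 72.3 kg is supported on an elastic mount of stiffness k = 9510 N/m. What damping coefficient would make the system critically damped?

c_c = 2√(k·m) = 2√(9510 × 72.3) = 2 × 829.2 = 1658 N·s/m.

1660 N·s/m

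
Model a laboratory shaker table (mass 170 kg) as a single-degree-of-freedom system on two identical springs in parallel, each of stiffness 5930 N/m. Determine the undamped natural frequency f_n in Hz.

Parallel springs add: k_eq = 2 × 5930 = 11860 N/m.
ω_n = √(k_eq/m) = √(11860/170) = √69.76 = 8.353 rad/s.
f_n = ω_n/(2π) = 8.353/6.283 = 1.329 Hz.

1.33 Hz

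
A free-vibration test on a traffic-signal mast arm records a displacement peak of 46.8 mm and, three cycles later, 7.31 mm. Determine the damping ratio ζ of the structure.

0.0980

Logarithmic decrement δ = (1/n)·ln(x₀/x_n) = (1/3)·ln(46.8/7.31) = (1/3)·ln(6.402) = 0.6189.
ζ = δ/√(4π² + δ²) = 0.6189/√(39.48 + 0.383) = 0.6189/6.314 = 0.09802.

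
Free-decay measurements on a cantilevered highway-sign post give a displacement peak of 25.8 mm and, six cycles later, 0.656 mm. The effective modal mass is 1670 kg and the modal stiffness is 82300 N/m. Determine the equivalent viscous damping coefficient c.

2270 N·s/m

Logarithmic decrement δ = (1/n)·ln(x₀/x_n) = (1/6)·ln(25.8/0.656) = (1/6)·ln(39.33) = 0.6120.
ζ = δ/√(4π² + δ²) = 0.6120/√(39.48 + 0.375) = 0.6120/6.313 = 0.09694.
c = ζ · 2√(km) = 0.09694 × 2√(82300 × 1670) = 0.09694 × 23450 = 2273 N·s/m.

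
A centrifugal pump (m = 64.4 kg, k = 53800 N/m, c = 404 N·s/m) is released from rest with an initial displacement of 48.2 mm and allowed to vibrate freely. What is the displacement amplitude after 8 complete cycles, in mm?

0.199 mm

ζ = c/(2√(km)) = 404/(2√(53800 × 64.4)) = 404/3723 = 0.1085.
Logarithmic decrement δ = 2πζ/√(1 − ζ²) = 2π × 0.1085/√(1 − 0.0118) = 0.6859.
After n cycles, x_n/x₀ = e^(−nδ), so x_8 = 48.2 × e^(−8 × 0.6859) = 48.2 × 0.004139 = 0.1995 mm.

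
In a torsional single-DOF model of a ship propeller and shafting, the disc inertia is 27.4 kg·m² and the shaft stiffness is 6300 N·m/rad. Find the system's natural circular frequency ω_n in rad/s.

15.2 rad/s

ω_n = √(k_t/J) = √(6300/27.4) = √229.9 = 15.16 rad/s.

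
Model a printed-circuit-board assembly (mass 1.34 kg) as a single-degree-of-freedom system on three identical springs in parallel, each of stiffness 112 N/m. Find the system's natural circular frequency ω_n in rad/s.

Parallel springs add: k_eq = 3 × 112 = 336.0 N/m.
ω_n = √(k_eq/m) = √(336.0/1.34) = √250.7 = 15.83 rad/s.

15.8 rad/s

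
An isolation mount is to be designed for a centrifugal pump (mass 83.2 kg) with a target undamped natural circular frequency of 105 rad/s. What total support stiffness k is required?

k = m·ω_n² = 83.2 × 105.0² = 83.2 × 11020 = 917300 N/m.

917000 N/m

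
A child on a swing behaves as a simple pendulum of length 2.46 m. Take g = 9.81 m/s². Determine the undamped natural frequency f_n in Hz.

0.318 Hz

For a simple pendulum ω_n = √(g/L) = √(9.81/2.46) = √3.988 = 1.997 rad/s.
f_n = ω_n/(2π) = 1.997/6.283 = 0.3178 Hz.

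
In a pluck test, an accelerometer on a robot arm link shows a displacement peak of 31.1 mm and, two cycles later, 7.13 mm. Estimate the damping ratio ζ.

Logarithmic decrement δ = (1/n)·ln(x₀/x_n) = (1/2)·ln(31.1/7.13) = (1/2)·ln(4.362) = 0.7364.
ζ = δ/√(4π² + δ²) = 0.7364/√(39.48 + 0.542) = 0.7364/6.326 = 0.1164.

0.116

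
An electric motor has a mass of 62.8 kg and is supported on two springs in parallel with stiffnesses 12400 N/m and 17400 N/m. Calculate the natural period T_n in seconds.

Parallel springs add: k_eq = 12400 + 17400 = 29800 N/m.
ω_n = √(k_eq/m) = √(29800/62.8) = √474.5 = 21.78 rad/s.
T_n = 2π/ω_n = 6.283/21.78 = 0.2884 s.

0.288 s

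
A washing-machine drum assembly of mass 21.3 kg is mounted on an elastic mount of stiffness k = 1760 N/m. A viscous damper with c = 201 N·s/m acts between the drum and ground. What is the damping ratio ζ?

0.519

ω_n = √(k/m) = √(1760/21.3) = 9.090 rad/s.
Critical damping c_c = 2√(k·m) = 2√(1760 × 21.3) = 387.2 N·s/m, so ζ = c/c_c = 201/387.2 = 0.5191.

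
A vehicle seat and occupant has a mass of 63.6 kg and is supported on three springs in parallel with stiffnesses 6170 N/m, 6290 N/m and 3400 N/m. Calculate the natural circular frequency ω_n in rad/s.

15.8 rad/s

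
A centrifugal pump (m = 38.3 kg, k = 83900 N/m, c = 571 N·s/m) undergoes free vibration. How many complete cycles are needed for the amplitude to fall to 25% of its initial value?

2 cycles

ζ = c/(2√(km)) = 571/(2√(83900 × 38.3)) = 571/3585 = 0.1593.
Logarithmic decrement δ = 2πζ/√(1 − ζ²) = 2π × 0.1593/√(1 − 0.0254) = 1.014.
x_n/x₀ = e^(−nδ) ≤ 0.25; take ln: n ≥ ln(1/0.25)/δ = 1.386/1.014 = 1.368.
So 2 complete cycles are required.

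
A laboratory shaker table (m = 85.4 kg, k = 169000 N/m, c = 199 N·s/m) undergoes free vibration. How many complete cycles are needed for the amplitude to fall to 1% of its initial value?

28 cycles

ζ = c/(2√(km)) = 199/(2√(169000 × 85.4)) = 199/7598 = 0.02619.
Logarithmic decrement δ = 2πζ/√(1 − ζ²) = 2π × 0.02619/√(1 − 0.000686) = 0.1646.
x_n/x₀ = e^(−nδ) ≤ 0.01; take ln: n ≥ ln(1/0.01)/δ = 4.605/0.1646 = 27.97.
So 28 complete cycles are required.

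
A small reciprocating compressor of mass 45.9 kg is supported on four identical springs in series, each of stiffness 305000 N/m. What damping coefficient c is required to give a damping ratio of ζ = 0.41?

1530 N·s/m

Series springs: 1/k_eq = 4/305000, so k_eq = 305000/4 = 76250 N/m.
c_c = 2√(k_eq·m) = 2√(76250 × 45.9) = 3742 N·s/m.
c = ζ·c_c = 0.41 × 3742 = 1534 N·s/m.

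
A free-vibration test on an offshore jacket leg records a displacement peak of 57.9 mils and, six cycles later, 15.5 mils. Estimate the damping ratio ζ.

Logarithmic decrement δ = (1/n)·ln(x₀/x_n) = (1/6)·ln(57.9/15.5) = (1/6)·ln(3.735) = 0.2196.
ζ = δ/√(4π² + δ²) = 0.2196/√(39.48 + 0.0482) = 0.2196/6.287 = 0.03494.

0.0349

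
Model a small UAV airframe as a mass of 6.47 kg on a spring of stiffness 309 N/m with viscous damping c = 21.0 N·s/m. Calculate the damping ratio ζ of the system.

ω_n = √(k/m) = √(309.0/6.47) = 6.911 rad/s.
Critical damping c_c = 2√(k·m) = 2√(309.0 × 6.47) = 89.43 N·s/m, so ζ = c/c_c = 21.0/89.43 = 0.2348.

0.235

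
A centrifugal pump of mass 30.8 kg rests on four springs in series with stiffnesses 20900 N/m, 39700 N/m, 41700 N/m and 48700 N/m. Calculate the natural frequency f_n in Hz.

2.65 Hz

Series springs: 1/k_eq = 1/20900 + 1/39700 + 1/41700 + 1/48700 = 0.0001176, so k_eq = 8507 N/m.
ω_n = √(k_eq/m) = √(8507/30.8) = √276.2 = 16.62 rad/s.
f_n = ω_n/(2π) = 16.62/6.283 = 2.645 Hz.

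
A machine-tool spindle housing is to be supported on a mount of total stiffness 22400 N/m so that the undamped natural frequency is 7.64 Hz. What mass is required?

ω_n = 2πf_n = 2π × 7.64 = 48.00 rad/s.
m = k/ω_n² = 22400/48.00² = 22400/2304 = 9.721 kg.

9.72 kg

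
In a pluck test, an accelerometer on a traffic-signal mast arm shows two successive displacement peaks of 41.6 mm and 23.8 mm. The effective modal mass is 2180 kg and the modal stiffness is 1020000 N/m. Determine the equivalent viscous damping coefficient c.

8350 N·s/m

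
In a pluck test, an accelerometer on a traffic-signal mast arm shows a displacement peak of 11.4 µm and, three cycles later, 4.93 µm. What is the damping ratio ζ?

Logarithmic decrement δ = (1/n)·ln(x₀/x_n) = (1/3)·ln(11.4/4.93) = (1/3)·ln(2.312) = 0.2794.
ζ = δ/√(4π² + δ²) = 0.2794/√(39.48 + 0.0781) = 0.2794/6.289 = 0.04443.

0.0444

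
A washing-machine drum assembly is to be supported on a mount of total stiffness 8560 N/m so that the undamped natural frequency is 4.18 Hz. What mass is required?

ω_n = 2πf_n = 2π × 4.18 = 26.26 rad/s.
m = k/ω_n² = 8560/26.26² = 8560/689.8 = 12.41 kg.

12.4 kg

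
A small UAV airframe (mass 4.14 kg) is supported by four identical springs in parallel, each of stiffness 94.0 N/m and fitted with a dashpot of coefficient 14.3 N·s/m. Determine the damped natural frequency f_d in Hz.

1.49 Hz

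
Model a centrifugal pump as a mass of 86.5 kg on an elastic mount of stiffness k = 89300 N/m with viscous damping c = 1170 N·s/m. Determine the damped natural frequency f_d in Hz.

ω_n = √(k/m) = √(89300/86.5) = 32.13 rad/s.
Critical damping c_c = 2√(k·m) = 2√(89300 × 86.5) = 5559 N·s/m, so ζ = c/c_c = 1170/5559 = 0.2105.
ω_d = ω_n√(1 − ζ²) = 32.13 × √(1 − 0.0443) = 31.41 rad/s.
f_d = ω_d/(2π) = 4.999 Hz.

5.00 Hz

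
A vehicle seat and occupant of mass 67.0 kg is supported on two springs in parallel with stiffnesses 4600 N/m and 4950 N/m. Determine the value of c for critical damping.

1600 N·s/m

Parallel springs add: k_eq = 4600 + 4950 = 9550 N/m.
c_c = 2√(k_eq·m) = 2√(9550 × 67.0) = 2 × 799.9 = 1600 N·s/m.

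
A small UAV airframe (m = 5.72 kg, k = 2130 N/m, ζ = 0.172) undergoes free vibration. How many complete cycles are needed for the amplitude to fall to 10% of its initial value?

3 cycles

Logarithmic decrement δ = 2πζ/√(1 − ζ²) = 2π × 0.1720/√(1 − 0.0296) = 1.097.
x_n/x₀ = e^(−nδ) ≤ 0.1; take ln: n ≥ ln(1/0.1)/δ = 2.303/1.097 = 2.099.
So 3 complete cycles are required.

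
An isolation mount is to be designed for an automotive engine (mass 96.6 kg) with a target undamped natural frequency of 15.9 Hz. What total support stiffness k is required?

964000 N/m

ω_n = 2πf_n = 2π × 15.9 = 99.90 rad/s.
k = m·ω_n² = 96.6 × 99.90² = 96.6 × 9981 = 964100 N/m.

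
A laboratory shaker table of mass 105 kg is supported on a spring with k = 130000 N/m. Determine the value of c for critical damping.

7390 N·s/m

c_c = 2√(k·m) = 2√(130000 × 105) = 2 × 3695 = 7389 N·s/m.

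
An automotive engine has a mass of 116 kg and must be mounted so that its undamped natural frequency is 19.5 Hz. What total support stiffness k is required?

1740000 N/m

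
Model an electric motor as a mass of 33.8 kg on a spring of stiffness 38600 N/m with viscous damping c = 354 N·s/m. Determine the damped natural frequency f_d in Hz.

ω_n = √(k/m) = √(38600/33.8) = 33.79 rad/s.
Critical damping c_c = 2√(k·m) = 2√(38600 × 33.8) = 2284 N·s/m, so ζ = c/c_c = 354/2284 = 0.1550.
ω_d = ω_n√(1 − ζ²) = 33.79 × √(1 − 0.0240) = 33.39 rad/s.
f_d = ω_d/(2π) = 5.313 Hz.

5.31 Hz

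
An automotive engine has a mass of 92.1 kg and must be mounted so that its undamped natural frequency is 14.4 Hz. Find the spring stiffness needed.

ω_n = 2πf_n = 2π × 14.4 = 90.48 rad/s.
k = m·ω_n² = 92.1 × 90.48² = 92.1 × 8186 = 754000 N/m.

754000 N/m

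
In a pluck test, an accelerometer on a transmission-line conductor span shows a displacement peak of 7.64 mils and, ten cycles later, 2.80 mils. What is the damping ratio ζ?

0.0160

Logarithmic decrement δ = (1/n)·ln(x₀/x_n) = (1/10)·ln(7.64/2.80) = (1/10)·ln(2.729) = 0.1004.
ζ = δ/√(4π² + δ²) = 0.1004/√(39.48 + 0.0101) = 0.1004/6.284 = 0.01597.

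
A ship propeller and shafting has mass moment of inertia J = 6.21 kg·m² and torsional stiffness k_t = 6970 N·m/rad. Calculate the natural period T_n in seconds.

0.188 s

ω_n = √(k_t/J) = √(6970/6.21) = √1122 = 33.50 rad/s.
T_n = 2π/ω_n = 6.283/33.50 = 0.1875 s.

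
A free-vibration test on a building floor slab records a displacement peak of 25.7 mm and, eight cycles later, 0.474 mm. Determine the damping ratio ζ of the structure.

Logarithmic decrement δ = (1/n)·ln(x₀/x_n) = (1/8)·ln(25.7/0.474) = (1/8)·ln(54.22) = 0.4991.
ζ = δ/√(4π² + δ²) = 0.4991/√(39.48 + 0.249) = 0.4991/6.303 = 0.07919.

0.0792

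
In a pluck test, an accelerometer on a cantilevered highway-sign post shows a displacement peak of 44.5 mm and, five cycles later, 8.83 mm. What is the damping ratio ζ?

0.0514

Logarithmic decrement δ = (1/n)·ln(x₀/x_n) = (1/5)·ln(44.5/8.83) = (1/5)·ln(5.040) = 0.3235.
ζ = δ/√(4π² + δ²) = 0.3235/√(39.48 + 0.105) = 0.3235/6.292 = 0.05141.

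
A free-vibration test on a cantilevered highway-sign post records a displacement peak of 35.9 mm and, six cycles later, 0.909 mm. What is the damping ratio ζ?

Logarithmic decrement δ = (1/n)·ln(x₀/x_n) = (1/6)·ln(35.9/0.909) = (1/6)·ln(39.49) = 0.6127.
ζ = δ/√(4π² + δ²) = 0.6127/√(39.48 + 0.375) = 0.6127/6.313 = 0.09705.

0.0971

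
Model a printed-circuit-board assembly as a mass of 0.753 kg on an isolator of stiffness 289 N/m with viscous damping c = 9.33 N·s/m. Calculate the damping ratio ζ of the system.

0.316

ω_n = √(k/m) = √(289.0/0.753) = 19.59 rad/s.
Critical damping c_c = 2√(k·m) = 2√(289.0 × 0.753) = 29.50 N·s/m, so ζ = c/c_c = 9.33/29.50 = 0.3162.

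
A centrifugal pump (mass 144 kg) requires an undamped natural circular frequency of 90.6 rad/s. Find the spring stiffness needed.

1180000 N/m

k = m·ω_n² = 144 × 90.60² = 144 × 8208 = 1182000 N/m.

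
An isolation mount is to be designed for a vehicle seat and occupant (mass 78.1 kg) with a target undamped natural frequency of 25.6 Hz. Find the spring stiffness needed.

2020000 N/m

ω_n = 2πf_n = 2π × 25.6 = 160.8 rad/s.
k = m·ω_n² = 78.1 × 160.8² = 78.1 × 25870 = 2021000 N/m.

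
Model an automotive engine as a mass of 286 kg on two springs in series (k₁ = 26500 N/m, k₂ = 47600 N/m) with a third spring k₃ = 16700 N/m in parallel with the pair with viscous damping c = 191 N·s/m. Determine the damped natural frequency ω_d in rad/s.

10.9 rad/s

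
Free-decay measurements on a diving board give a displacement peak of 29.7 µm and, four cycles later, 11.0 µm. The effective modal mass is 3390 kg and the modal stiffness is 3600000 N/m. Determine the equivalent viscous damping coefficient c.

Logarithmic decrement δ = (1/n)·ln(x₀/x_n) = (1/4)·ln(29.7/11.0) = (1/4)·ln(2.700) = 0.2483.
ζ = δ/√(4π² + δ²) = 0.2483/√(39.48 + 0.0617) = 0.2483/6.288 = 0.03949.
c = ζ · 2√(km) = 0.03949 × 2√(3600000 × 3390) = 0.03949 × 220900 = 8725 N·s/m.

8720 N·s/m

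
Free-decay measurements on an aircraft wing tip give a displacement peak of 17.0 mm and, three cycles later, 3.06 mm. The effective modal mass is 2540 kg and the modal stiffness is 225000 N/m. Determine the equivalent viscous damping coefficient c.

4330 N·s/m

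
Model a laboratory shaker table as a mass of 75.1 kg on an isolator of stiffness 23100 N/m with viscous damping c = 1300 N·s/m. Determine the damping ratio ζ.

0.494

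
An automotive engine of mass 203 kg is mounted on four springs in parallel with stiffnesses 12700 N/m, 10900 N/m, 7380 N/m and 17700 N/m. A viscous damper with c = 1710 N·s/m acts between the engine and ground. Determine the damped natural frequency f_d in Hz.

2.37 Hz

Parallel springs add: k_eq = 12700 + 10900 + 7380 + 17700 = 48680 N/m.
ω_n = √(k_eq/m) = √(48680/203) = 15.49 rad/s.
Critical damping c_c = 2√(k_eq·m) = 2√(48680 × 203) = 6287 N·s/m, so ζ = c/c_c = 1710/6287 = 0.2720.
ω_d = ω_n√(1 − ζ²) = 15.49 × √(1 − 0.0740) = 14.90 rad/s.
f_d = ω_d/(2π) = 2.372 Hz.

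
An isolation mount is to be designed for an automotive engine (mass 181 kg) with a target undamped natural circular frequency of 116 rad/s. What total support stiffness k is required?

k = m·ω_n² = 181 × 116.0² = 181 × 13460 = 2436000 N/m.

2440000 N/m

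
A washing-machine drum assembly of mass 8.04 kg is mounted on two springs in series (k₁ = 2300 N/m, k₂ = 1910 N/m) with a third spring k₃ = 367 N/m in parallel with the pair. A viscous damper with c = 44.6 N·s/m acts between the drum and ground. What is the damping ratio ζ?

Series pair: k_s = k₁k₂/(k₁+k₂) = (2300)(1910)/(2300 + 1910) = 1043 N/m. In parallel with k₃: k_eq = 1043 + 367 = 1410 N/m.
ω_n = √(k_eq/m) = √(1410/8.04) = 13.25 rad/s.
Critical damping c_c = 2√(k_eq·m) = 2√(1410 × 8.04) = 213.0 N·s/m, so ζ = c/c_c = 44.6/213.0 = 0.2094.

0.209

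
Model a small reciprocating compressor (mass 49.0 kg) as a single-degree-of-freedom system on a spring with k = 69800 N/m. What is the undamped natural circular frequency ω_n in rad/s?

37.7 rad/s

ω_n = √(k/m) = √(69800/49.0) = √1424 = 37.74 rad/s.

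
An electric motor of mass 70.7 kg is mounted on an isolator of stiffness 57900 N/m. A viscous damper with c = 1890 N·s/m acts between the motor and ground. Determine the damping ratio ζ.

ω_n = √(k/m) = √(57900/70.7) = 28.62 rad/s.
Critical damping c_c = 2√(k·m) = 2√(57900 × 70.7) = 4046 N·s/m, so ζ = c/c_c = 1890/4046 = 0.4671.

0.467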